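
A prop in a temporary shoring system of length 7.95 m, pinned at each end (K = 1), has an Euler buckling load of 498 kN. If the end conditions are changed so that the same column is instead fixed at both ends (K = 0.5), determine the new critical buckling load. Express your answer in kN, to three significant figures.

P_cr ∝ 1/K², so P_cr,new = P_cr,old × (K_old/K_new)² = 498 × (1/0.5)²
= 498 × 4.000 = 1990 kN

P_cr ≈ 1990 kN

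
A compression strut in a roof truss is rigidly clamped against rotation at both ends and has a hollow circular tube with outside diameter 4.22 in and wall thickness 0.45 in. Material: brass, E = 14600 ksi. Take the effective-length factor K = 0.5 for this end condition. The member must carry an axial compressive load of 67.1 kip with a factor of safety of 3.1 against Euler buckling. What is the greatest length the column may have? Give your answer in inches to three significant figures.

Inner diameter d_i = 4.22 − 2×0.45 = 3.320 in
I = π(d_o⁴ − d_i⁴)/64 = π(4.22⁴ − 3.320⁴)/64 = 9.604 in⁴
Required critical load P_cr = n·P = 3.1 × 67.1 = 208.0 kip = 2.080×10^5 lb
From P_cr = π²EI/(K·L)²:  L = (1/K)·√(π²EI/P_cr) = (1/0.5)·√(π²×1.46×10^7×9.604/2.080×10^5)
L = 163 in

L_max ≈ 163 in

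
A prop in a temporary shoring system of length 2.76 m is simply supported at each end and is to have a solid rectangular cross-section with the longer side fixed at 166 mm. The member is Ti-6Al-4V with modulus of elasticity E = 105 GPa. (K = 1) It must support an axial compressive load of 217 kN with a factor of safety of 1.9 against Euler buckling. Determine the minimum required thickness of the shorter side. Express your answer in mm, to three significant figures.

Required P_cr = n·P = 1.9 × 217 = 412.3 kN
L_e = K·L = 1 × 2.76 = 2.760 m
Required I = P_cr·L_e²/(π²E) = 4.123×10^5 × 2.760² / (π² × 1.05×10^11) = 3.031×10^-6 m⁴
I_req = 3.031×10^6 mm⁴
Rectangle, weak axis: I_min = h·b³/12 with h = 166 mm fixed  ⇒  b = (12I/h)^(1/3) = 60.3 mm

b ≈ 60.3 mm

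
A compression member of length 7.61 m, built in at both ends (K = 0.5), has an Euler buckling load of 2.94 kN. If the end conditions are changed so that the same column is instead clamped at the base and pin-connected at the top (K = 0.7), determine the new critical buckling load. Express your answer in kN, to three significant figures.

P_cr ≈ 1.50 kN

P_cr ∝ 1/K², so P_cr,new = P_cr,old × (K_old/K_new)² = 2.94 × (0.5/0.7)²
= 2.94 × 0.5102 = 1.50 kN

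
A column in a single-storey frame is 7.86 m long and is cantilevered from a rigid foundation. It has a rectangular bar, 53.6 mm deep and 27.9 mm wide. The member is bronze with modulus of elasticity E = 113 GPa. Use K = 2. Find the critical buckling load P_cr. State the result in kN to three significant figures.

P_cr ≈ 0.438 kN

Buckling occurs about the weak axis: I_min = h·b³/12 with b = 27.9 mm (the shorter side).
I_min = 53.6×27.9³/12 = 9.701×10^4 mm⁴
I = 9.701×10^4 mm⁴ = 9.701×10^-8 m⁴
Effective length L_e = K·L = 2 × 7.86 = 15.72 m
P_cr = π²EI / L_e² = π² × 113×10⁹ × 9.701×10^-8 / 15.72² = 437.8 N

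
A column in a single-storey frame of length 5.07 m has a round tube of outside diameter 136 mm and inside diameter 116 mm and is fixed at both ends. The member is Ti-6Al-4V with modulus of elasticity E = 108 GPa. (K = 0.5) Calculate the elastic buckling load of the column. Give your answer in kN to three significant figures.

P_cr ≈ 1310 kN

d_o = 136 mm, d_i = 116 mm
I = π(d_o⁴ − d_i⁴)/64 = π(136⁴ − 116.0⁴)/64 = 7.905×10^6 mm⁴
I = 7.905×10^6 mm⁴ = 7.905×10^-6 m⁴
Effective length L_e = K·L = 0.5 × 5.07 = 2.535 m
P_cr = π²EI / L_e² = π² × 108×10⁹ × 7.905×10^-6 / 2.535² = 1.311×10^6 N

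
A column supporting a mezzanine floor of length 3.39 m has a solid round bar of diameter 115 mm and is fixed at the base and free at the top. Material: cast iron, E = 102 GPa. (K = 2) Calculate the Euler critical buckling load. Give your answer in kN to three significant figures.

P_cr ≈ 188 kN

I = πd⁴/64 = π×115⁴/64 = 8.585×10^6 mm⁴
I = 8.585×10^6 mm⁴ = 8.585×10^-6 m⁴
Effective length L_e = K·L = 2 × 3.39 = 6.780 m
P_cr = π²EI / L_e² = π² × 102×10⁹ × 8.585×10^-6 / 6.780² = 1.880×10^5 N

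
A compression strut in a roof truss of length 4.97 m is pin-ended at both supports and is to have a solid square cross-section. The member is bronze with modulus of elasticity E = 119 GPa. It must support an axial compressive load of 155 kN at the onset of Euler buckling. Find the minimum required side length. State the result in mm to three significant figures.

L_e = K·L = 1 × 4.97 = 4.970 m
Required I = P_cr·L_e²/(π²E) = 1.550×10^5 × 4.970² / (π² × 1.19×10^11) = 3.260×10^-6 m⁴
I_req = 3.260×10^6 mm⁴
Solid square: I = a⁴/12  ⇒  a = (12I)^(1/4) = (12×3.260×10^6)^(1/4) = 79.1 mm

a ≈ 79.1 mm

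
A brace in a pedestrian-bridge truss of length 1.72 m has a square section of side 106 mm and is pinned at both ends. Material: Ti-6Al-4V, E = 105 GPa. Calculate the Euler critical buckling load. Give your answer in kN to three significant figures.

P_cr ≈ 3690 kN

I = a⁴/12 = 106⁴/12 = 1.052×10^7 mm⁴
I = 1.052×10^7 mm⁴ = 1.052×10^-5 m⁴
Effective length L_e = K·L = 1 × 1.72 = 1.720 m
P_cr = π²EI / L_e² = π² × 105×10⁹ × 1.052×10^-5 / 1.720² = 3.685×10^6 N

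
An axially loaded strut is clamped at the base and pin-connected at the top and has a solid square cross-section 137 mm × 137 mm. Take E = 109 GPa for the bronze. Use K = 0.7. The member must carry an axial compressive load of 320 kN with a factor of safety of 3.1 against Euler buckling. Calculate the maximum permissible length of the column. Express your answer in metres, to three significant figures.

I = a⁴/12 = 137⁴/12 = 2.936×10^7 mm⁴
I = 2.936×10^-5 m⁴
Required critical load P_cr = n·P = 3.1 × 320 = 992.0 kN = 9.920×10^5 N
From P_cr = π²EI/(K·L)²:  L = (1/K)·√(π²EI/P_cr) = (1/0.7)·√(π²×1.09×10^11×2.936×10^-5/9.920×10^5)
L = 8.06 m

L_max ≈ 8.06 m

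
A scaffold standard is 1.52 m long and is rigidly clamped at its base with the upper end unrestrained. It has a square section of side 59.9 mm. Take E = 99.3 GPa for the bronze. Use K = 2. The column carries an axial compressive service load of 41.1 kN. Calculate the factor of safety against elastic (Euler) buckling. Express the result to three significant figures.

I = a⁴/12 = 59.9⁴/12 = 1.073×10^6 mm⁴
I = 1.073×10^6 mm⁴ = 1.073×10^-6 m⁴
Effective length L_e = K·L = 2 × 1.52 = 3.040 m
P_cr = π²EI / L_e² = π² × 99.3×10⁹ × 1.073×10^-6 / 3.040² = 1.138×10^5 N
Factor of safety n = P_cr / P = 113.77 / 41.1 = 2.77

n ≈ 2.77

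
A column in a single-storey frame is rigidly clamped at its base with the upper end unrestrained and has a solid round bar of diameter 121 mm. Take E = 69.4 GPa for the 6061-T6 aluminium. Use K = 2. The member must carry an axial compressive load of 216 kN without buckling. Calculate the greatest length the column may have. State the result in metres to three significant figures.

I = πd⁴/64 = π×121⁴/64 = 1.052×10^7 mm⁴
I = 1.052×10^-5 m⁴
At the buckling limit P_cr = P = 2.160×10^5 N
From P_cr = π²EI/(K·L)²:  L = (1/K)·√(π²EI/P_cr) = (1/2)·√(π²×6.94×10^10×1.052×10^-5/2.160×10^5)
L = 2.89 m

L_max ≈ 2.89 m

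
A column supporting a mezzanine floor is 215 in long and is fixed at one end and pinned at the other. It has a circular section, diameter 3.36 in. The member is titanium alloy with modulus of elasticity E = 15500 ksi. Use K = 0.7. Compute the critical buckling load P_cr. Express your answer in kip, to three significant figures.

I = πd⁴/64 = π×3.36⁴/64 = 6.256 in⁴
Effective length L_e = K·L = 0.7 × 215 = 150.5 in
P_cr = π²EI / L_e² = π² × 15500×10³ × 6.256 / 150.5² = 4.226×10^4 lb

P_cr ≈ 42.3 kip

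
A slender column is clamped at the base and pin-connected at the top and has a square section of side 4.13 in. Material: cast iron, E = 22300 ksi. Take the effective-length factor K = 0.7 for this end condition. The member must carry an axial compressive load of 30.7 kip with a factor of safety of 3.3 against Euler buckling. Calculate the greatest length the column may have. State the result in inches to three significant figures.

L_max ≈ 328 in

I = a⁴/12 = 4.13⁴/12 = 24.24 in⁴
Required critical load P_cr = n·P = 3.3 × 30.7 = 101.3 kip = 1.013×10^5 lb
From P_cr = π²EI/(K·L)²:  L = (1/K)·√(π²EI/P_cr) = (1/0.7)·√(π²×2.23×10^7×24.24/1.013×10^5)
L = 328 in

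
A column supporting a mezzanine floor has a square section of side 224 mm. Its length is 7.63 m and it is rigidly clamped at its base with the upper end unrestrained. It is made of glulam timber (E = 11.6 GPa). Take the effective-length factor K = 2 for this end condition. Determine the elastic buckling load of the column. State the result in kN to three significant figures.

I = a⁴/12 = 224⁴/12 = 2.098×10^8 mm⁴
I = 2.098×10^8 mm⁴ = 2.098×10^-4 m⁴
Effective length L_e = K·L = 2 × 7.63 = 15.26 m
P_cr = π²EI / L_e² = π² × 11.6×10⁹ × 2.098×10^-4 / 15.26² = 1.031×10^5 N

P_cr ≈ 103 kN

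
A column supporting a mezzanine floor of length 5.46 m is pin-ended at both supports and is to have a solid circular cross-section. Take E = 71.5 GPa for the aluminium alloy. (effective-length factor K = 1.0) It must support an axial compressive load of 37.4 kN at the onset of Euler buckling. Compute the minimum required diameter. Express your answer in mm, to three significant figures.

d ≈ 75.3 mm

L_e = K·L = 1 × 5.46 = 5.460 m
Required I = P_cr·L_e²/(π²E) = 3.740×10^4 × 5.460² / (π² × 7.15×10^10) = 1.580×10^-6 m⁴
I_req = 1.580×10^6 mm⁴
Solid circle: I = πd⁴/64  ⇒  d = (64I/π)^(1/4) = (64×1.580×10^6/π)^(1/4) = 75.3 mm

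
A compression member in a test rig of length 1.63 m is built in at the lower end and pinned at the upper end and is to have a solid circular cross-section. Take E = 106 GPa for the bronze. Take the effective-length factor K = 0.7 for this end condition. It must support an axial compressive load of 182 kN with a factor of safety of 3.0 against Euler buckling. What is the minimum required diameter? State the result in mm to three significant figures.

Required P_cr = n·P = 3.0 × 182 = 546.0 kN
L_e = K·L = 0.7 × 1.63 = 1.141 m
Required I = P_cr·L_e²/(π²E) = 5.460×10^5 × 1.141² / (π² × 1.06×10^11) = 6.795×10^-7 m⁴
I_req = 6.795×10^5 mm⁴
Solid circle: I = πd⁴/64  ⇒  d = (64I/π)^(1/4) = (64×6.795×10^5/π)^(1/4) = 61.0 mm

d ≈ 61.0 mm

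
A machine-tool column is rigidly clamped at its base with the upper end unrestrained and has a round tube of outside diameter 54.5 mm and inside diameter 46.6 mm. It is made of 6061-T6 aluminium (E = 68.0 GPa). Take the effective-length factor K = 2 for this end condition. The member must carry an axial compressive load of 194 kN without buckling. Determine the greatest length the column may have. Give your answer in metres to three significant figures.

d_o = 54.5 mm, d_i = 46.6 mm
I = π(d_o⁴ − d_i⁴)/64 = π(54.5⁴ − 46.60⁴)/64 = 2.016×10^5 mm⁴
I = 2.016×10^-7 m⁴
At the buckling limit P_cr = P = 1.940×10^5 N
From P_cr = π²EI/(K·L)²:  L = (1/K)·√(π²EI/P_cr) = (1/2)·√(π²×6.80×10^10×2.016×10^-7/1.940×10^5)
L = 0.418 m

L_max ≈ 0.418 m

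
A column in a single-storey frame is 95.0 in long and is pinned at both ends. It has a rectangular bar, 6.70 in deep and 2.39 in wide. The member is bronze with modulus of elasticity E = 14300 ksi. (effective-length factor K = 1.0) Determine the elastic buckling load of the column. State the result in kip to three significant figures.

Buckling occurs about the weak axis: I_min = h·b³/12 with b = 2.39 in (the shorter side).
I_min = 6.70×2.39³/12 = 7.622 in⁴
Effective length L_e = K·L = 1 × 95.0 = 95.00 in
P_cr = π²EI / L_e² = π² × 14300×10³ × 7.622 / 95.00² = 1.192×10^5 lb

P_cr ≈ 119 kip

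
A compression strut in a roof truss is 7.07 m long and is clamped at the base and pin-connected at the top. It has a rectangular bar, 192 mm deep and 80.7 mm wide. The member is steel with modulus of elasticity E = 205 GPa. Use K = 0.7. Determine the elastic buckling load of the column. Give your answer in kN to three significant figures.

P_cr ≈ 695 kN

Buckling occurs about the weak axis: I_min = h·b³/12 with b = 80.7 mm (the shorter side).
I_min = 192×80.7³/12 = 8.409×10^6 mm⁴
I = 8.409×10^6 mm⁴ = 8.409×10^-6 m⁴
Effective length L_e = K·L = 0.7 × 7.07 = 4.949 m
P_cr = π²EI / L_e² = π² × 205×10⁹ × 8.409×10^-6 / 4.949² = 6.946×10^5 N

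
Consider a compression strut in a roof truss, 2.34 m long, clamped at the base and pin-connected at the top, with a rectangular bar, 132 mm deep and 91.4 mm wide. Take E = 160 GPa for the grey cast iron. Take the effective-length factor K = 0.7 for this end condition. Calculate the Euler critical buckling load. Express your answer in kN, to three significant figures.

Buckling occurs about the weak axis: I_min = h·b³/12 with b = 91.4 mm (the shorter side).
I_min = 132×91.4³/12 = 8.399×10^6 mm⁴
I = 8.399×10^6 mm⁴ = 8.399×10^-6 m⁴
Effective length L_e = K·L = 0.7 × 2.34 = 1.638 m
P_cr = π²EI / L_e² = π² × 160×10⁹ × 8.399×10^-6 / 1.638² = 4.943×10^6 N

P_cr ≈ 4940 kN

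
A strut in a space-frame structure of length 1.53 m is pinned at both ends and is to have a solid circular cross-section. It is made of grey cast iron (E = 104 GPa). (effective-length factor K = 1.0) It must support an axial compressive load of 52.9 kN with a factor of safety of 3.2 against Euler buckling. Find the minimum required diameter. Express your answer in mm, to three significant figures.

Required P_cr = n·P = 3.2 × 52.9 = 169.3 kN
L_e = K·L = 1 × 1.53 = 1.530 m
Required I = P_cr·L_e²/(π²E) = 1.693×10^5 × 1.530² / (π² × 1.04×10^11) = 3.861×10^-7 m⁴
I_req = 3.861×10^5 mm⁴
Solid circle: I = πd⁴/64  ⇒  d = (64I/π)^(1/4) = (64×3.861×10^5/π)^(1/4) = 53.0 mm

d ≈ 53.0 mm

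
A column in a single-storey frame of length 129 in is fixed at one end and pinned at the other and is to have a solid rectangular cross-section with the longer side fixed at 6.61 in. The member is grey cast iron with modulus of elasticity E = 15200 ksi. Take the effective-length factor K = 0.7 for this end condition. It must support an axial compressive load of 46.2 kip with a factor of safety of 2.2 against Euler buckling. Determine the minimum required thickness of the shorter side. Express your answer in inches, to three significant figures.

Required P_cr = n·P = 2.2 × 46.2 = 101.6 kip
L_e = K·L = 0.7 × 129 = 90.30 in
Required I = P_cr·L_e²/(π²E) = 1.016×10^5 × 90.30² / (π² × 1.52×10^7) = 5.525 in⁴
Rectangle, weak axis: I_min = h·b³/12 with h = 6.61 in fixed  ⇒  b = (12I/h)^(1/3) = 2.16 in

b ≈ 2.16 in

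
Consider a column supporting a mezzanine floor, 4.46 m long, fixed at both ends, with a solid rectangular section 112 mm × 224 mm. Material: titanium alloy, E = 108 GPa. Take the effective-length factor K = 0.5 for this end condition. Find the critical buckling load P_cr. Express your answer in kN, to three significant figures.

P_cr ≈ 5620 kN

Buckling occurs about the weak axis: I_min = h·b³/12 with b = 112 mm (the shorter side).
I_min = 224×112³/12 = 2.623×10^7 mm⁴
I = 2.623×10^7 mm⁴ = 2.623×10^-5 m⁴
Effective length L_e = K·L = 0.5 × 4.46 = 2.230 m
P_cr = π²EI / L_e² = π² × 108×10⁹ × 2.623×10^-5 / 2.230² = 5.621×10^6 N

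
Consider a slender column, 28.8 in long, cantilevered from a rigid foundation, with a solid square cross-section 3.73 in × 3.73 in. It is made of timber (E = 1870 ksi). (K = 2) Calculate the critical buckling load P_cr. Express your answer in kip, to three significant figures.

P_cr ≈ 89.7 kip

I = a⁴/12 = 3.73⁴/12 = 16.13 in⁴
Effective length L_e = K·L = 2 × 28.8 = 57.60 in
P_cr = π²EI / L_e² = π² × 1870×10³ × 16.13 / 57.60² = 8.973×10^4 lb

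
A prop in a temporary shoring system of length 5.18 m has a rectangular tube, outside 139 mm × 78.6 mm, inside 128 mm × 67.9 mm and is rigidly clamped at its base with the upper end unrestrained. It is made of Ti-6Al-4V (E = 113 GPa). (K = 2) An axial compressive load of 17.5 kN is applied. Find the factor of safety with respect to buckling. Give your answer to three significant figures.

n ≈ 1.36

Weak-axis I_min = (h_o·b_o³ − h_i·b_i³)/12 with b_o = 78.6, b_i = 67.90 mm (shorter outer/inner sides).
I_min = (139×78.6³ − 128.0×67.90³)/12 = 2.286×10^6 mm⁴
I = 2.286×10^6 mm⁴ = 2.286×10^-6 m⁴
Effective length L_e = K·L = 2 × 5.18 = 10.36 m
P_cr = π²EI / L_e² = π² × 113×10⁹ × 2.286×10^-6 / 10.36² = 2.375×10^4 N
Factor of safety n = P_cr / P = 23.749 / 17.5 = 1.36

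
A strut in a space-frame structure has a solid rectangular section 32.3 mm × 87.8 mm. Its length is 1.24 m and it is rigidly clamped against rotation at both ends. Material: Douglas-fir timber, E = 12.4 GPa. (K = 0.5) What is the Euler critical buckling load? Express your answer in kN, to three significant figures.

P_cr ≈ 78.5 kN

Buckling occurs about the weak axis: I_min = h·b³/12 with b = 32.3 mm (the shorter side).
I_min = 87.8×32.3³/12 = 2.466×10^5 mm⁴
I = 2.466×10^5 mm⁴ = 2.466×10^-7 m⁴
Effective length L_e = K·L = 0.5 × 1.24 = 0.6200 m
P_cr = π²EI / L_e² = π² × 12.4×10⁹ × 2.466×10^-7 / 0.6200² = 7.850×10^4 N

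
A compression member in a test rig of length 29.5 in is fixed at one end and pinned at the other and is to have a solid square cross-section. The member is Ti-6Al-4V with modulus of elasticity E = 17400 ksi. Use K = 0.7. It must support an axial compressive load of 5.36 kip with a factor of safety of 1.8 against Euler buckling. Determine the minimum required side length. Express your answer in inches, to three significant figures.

Required P_cr = n·P = 1.8 × 5.36 = 9.648 kip
L_e = K·L = 0.7 × 29.5 = 20.65 in
Required I = P_cr·L_e²/(π²E) = 9.648×10^3 × 20.65² / (π² × 1.74×10^7) = 2.396×10^-2 in⁴
Solid square: I = a⁴/12  ⇒  a = (12I)^(1/4) = (12×2.396×10^-2)^(1/4) = 0.732 in

a ≈ 0.732 in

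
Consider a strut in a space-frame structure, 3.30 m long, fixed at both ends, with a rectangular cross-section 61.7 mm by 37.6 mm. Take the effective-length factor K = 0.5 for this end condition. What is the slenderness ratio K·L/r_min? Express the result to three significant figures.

For a rectangle r_min = b/√12 = 37.6/√12 = 10.85 mm
L_e = K·L = 0.5 × 3.30 m = 1.650 m = 1650.0 mm
λ = L_e / r_min = 1650.0 / 10.85 = 152

λ ≈ 152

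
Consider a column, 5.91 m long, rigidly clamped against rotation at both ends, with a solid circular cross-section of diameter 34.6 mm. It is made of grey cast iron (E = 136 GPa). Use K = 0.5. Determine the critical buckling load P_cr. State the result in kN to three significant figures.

I = πd⁴/64 = π×34.6⁴/64 = 7.035×10^4 mm⁴
I = 7.035×10^4 mm⁴ = 7.035×10^-8 m⁴
Effective length L_e = K·L = 0.5 × 5.91 = 2.955 m
P_cr = π²EI / L_e² = π² × 136×10⁹ × 7.035×10^-8 / 2.955² = 1.081×10^4 N

P_cr ≈ 10.8 kN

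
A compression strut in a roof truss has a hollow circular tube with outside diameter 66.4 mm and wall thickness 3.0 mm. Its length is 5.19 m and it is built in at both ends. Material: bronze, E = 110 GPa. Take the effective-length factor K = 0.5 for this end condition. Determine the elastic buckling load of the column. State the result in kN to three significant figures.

Inner diameter d_i = 66.4 − 2×3.0 = 60.40 mm
I = π(d_o⁴ − d_i⁴)/64 = π(66.4⁴ − 60.40⁴)/64 = 3.009×10^5 mm⁴
I = 3.009×10^5 mm⁴ = 3.009×10^-7 m⁴
Effective length L_e = K·L = 0.5 × 5.19 = 2.595 m
P_cr = π²EI / L_e² = π² × 110×10⁹ × 3.009×10^-7 / 2.595² = 4.851×10^4 N

P_cr ≈ 48.5 kN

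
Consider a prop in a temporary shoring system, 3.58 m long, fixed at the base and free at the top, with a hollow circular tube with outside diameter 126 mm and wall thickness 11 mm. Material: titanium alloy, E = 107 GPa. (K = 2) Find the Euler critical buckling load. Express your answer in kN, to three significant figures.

Inner diameter d_i = 126 − 2×11 = 104.0 mm
I = π(d_o⁴ − d_i⁴)/64 = π(126⁴ − 104.0⁴)/64 = 6.630×10^6 mm⁴
I = 6.630×10^6 mm⁴ = 6.630×10^-6 m⁴
Effective length L_e = K·L = 2 × 3.58 = 7.160 m
P_cr = π²EI / L_e² = π² × 107×10⁹ × 6.630×10^-6 / 7.160² = 1.366×10^5 N

P_cr ≈ 137 kN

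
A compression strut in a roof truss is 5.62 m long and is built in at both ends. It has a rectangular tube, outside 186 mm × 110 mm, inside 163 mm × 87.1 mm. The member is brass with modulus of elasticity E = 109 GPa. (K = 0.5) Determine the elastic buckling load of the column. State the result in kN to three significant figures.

P_cr ≈ 1590 kN

Weak-axis I_min = (h_o·b_o³ − h_i·b_i³)/12 with b_o = 110, b_i = 87.10 mm (shorter outer/inner sides).
I_min = (186×110³ − 163.0×87.10³)/12 = 1.165×10^7 mm⁴
I = 1.165×10^7 mm⁴ = 1.165×10^-5 m⁴
Effective length L_e = K·L = 0.5 × 5.62 = 2.810 m
P_cr = π²EI / L_e² = π² × 109×10⁹ × 1.165×10^-5 / 2.810² = 1.588×10^6 N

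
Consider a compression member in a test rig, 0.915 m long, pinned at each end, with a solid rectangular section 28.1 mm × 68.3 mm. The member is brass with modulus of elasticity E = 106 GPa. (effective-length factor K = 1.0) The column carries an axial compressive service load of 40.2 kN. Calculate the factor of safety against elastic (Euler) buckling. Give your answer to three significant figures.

Buckling occurs about the weak axis: I_min = h·b³/12 with b = 28.1 mm (the shorter side).
I_min = 68.3×28.1³/12 = 1.263×10^5 mm⁴
I = 1.263×10^5 mm⁴ = 1.263×10^-7 m⁴
Effective length L_e = K·L = 1 × 0.915 = 0.9150 m
P_cr = π²EI / L_e² = π² × 106×10⁹ × 1.263×10^-7 / 0.9150² = 1.578×10^5 N
Factor of safety n = P_cr / P = 157.81 / 40.2 = 3.93

n ≈ 3.93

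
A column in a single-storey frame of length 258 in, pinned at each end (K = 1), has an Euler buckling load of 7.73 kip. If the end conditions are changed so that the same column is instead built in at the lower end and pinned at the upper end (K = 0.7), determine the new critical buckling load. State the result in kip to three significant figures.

P_cr ≈ 15.8 kip

P_cr ∝ 1/K², so P_cr,new = P_cr,old × (K_old/K_new)² = 7.73 × (1/0.7)²
= 7.73 × 2.041 = 15.8 kip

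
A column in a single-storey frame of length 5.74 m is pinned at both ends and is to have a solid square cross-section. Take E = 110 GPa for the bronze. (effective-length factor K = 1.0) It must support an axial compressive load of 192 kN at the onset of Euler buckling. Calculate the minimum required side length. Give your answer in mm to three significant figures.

L_e = K·L = 1 × 5.74 = 5.740 m
Required I = P_cr·L_e²/(π²E) = 1.920×10^5 × 5.740² / (π² × 1.10×10^11) = 5.827×10^-6 m⁴
I_req = 5.827×10^6 mm⁴
Solid square: I = a⁴/12  ⇒  a = (12I)^(1/4) = (12×5.827×10^6)^(1/4) = 91.4 mm

a ≈ 91.4 mm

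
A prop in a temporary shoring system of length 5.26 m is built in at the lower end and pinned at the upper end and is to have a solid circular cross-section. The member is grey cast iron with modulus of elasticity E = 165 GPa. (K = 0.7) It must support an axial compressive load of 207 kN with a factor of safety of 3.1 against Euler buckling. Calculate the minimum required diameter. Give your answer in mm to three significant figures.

Required P_cr = n·P = 3.1 × 207 = 641.7 kN
L_e = K·L = 0.7 × 5.26 = 3.682 m
Required I = P_cr·L_e²/(π²E) = 6.417×10^5 × 3.682² / (π² × 1.65×10^11) = 5.342×10^-6 m⁴
I_req = 5.342×10^6 mm⁴
Solid circle: I = πd⁴/64  ⇒  d = (64I/π)^(1/4) = (64×5.342×10^6/π)^(1/4) = 102 mm

d ≈ 102 mm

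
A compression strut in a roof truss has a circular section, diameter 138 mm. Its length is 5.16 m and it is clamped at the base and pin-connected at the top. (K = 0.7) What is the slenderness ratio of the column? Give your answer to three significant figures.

For a solid circle r = d/4 = 138/4 = 34.50 mm
L_e = K·L = 0.7 × 5.16 m = 3.612 m = 3612.0 mm
λ = L_e / r_min = 3612.0 / 34.50 = 105

λ ≈ 105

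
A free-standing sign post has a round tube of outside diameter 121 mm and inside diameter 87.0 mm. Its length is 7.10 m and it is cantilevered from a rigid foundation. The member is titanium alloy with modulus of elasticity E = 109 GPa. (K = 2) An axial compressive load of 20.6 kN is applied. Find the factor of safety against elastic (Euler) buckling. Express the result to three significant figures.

n ≈ 2.00

d_o = 121 mm, d_i = 87.0 mm
I = π(d_o⁴ − d_i⁴)/64 = π(121⁴ − 87.00⁴)/64 = 7.710×10^6 mm⁴
I = 7.710×10^6 mm⁴ = 7.710×10^-6 m⁴
Effective length L_e = K·L = 2 × 7.10 = 14.20 m
P_cr = π²EI / L_e² = π² × 109×10⁹ × 7.710×10^-6 / 14.20² = 4.113×10^4 N
Factor of safety n = P_cr / P = 41.135 / 20.6 = 2.00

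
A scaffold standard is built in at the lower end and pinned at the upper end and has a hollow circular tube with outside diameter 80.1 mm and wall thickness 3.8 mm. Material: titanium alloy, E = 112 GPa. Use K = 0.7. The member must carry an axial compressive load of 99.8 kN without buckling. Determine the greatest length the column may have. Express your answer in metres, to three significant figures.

Inner diameter d_i = 80.1 − 2×3.8 = 72.50 mm
I = π(d_o⁴ − d_i⁴)/64 = π(80.1⁴ − 72.50⁴)/64 = 6.645×10^5 mm⁴
I = 6.645×10^-7 m⁴
At the buckling limit P_cr = P = 9.980×10^4 N
From P_cr = π²EI/(K·L)²:  L = (1/K)·√(π²EI/P_cr) = (1/0.7)·√(π²×1.12×10^11×6.645×10^-7/9.980×10^4)
L = 3.88 m

L_max ≈ 3.88 m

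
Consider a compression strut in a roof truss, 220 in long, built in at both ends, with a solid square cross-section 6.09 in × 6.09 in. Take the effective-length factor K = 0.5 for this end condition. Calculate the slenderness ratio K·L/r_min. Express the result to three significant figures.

For a square r = a/√12 = 6.09/√12 = 1.758 in
L_e = K·L = 0.5 × 220 = 110.0 in
λ = L_e / r_min = 110.00 / 1.758 = 62.6

λ ≈ 62.6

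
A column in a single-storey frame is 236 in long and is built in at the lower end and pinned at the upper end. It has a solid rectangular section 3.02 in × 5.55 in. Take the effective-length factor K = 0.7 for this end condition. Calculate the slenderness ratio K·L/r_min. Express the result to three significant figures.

λ ≈ 189

For a rectangle r_min = b/√12 = 3.02/√12 = 0.8718 in
L_e = K·L = 0.7 × 236 = 165.2 in
λ = L_e / r_min = 165.20 / 0.8718 = 189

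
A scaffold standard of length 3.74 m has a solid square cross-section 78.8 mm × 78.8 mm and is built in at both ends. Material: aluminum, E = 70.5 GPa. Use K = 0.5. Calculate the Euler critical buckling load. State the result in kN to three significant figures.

P_cr ≈ 639 kN

I = a⁴/12 = 78.8⁴/12 = 3.213×10^6 mm⁴
I = 3.213×10^6 mm⁴ = 3.213×10^-6 m⁴
Effective length L_e = K·L = 0.5 × 3.74 = 1.870 m
P_cr = π²EI / L_e² = π² × 70.5×10⁹ × 3.213×10^-6 / 1.870² = 6.393×10^5 N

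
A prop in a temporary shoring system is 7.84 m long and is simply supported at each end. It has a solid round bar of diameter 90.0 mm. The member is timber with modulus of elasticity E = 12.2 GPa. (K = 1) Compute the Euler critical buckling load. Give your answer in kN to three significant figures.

I = πd⁴/64 = π×90.0⁴/64 = 3.221×10^6 mm⁴
I = 3.221×10^6 mm⁴ = 3.221×10^-6 m⁴
Effective length L_e = K·L = 1 × 7.84 = 7.840 m
P_cr = π²EI / L_e² = π² × 12.2×10⁹ × 3.221×10^-6 / 7.840² = 6.309×10^3 N

P_cr ≈ 6.31 kN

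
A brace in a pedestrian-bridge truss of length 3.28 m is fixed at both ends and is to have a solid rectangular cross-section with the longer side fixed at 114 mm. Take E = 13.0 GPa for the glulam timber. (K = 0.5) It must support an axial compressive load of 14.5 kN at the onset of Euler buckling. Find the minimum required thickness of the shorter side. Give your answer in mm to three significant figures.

L_e = K·L = 0.5 × 3.28 = 1.640 m
Required I = P_cr·L_e²/(π²E) = 1.450×10^4 × 1.640² / (π² × 1.30×10^10) = 3.040×10^-7 m⁴
I_req = 3.040×10^5 mm⁴
Rectangle, weak axis: I_min = h·b³/12 with h = 114 mm fixed  ⇒  b = (12I/h)^(1/3) = 31.7 mm

b ≈ 31.7 mm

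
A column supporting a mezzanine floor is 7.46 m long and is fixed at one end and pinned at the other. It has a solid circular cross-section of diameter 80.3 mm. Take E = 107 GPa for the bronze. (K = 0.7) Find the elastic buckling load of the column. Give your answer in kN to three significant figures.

P_cr ≈ 79.0 kN

I = πd⁴/64 = π×80.3⁴/64 = 2.041×10^6 mm⁴
I = 2.041×10^6 mm⁴ = 2.041×10^-6 m⁴
Effective length L_e = K·L = 0.7 × 7.46 = 5.222 m
P_cr = π²EI / L_e² = π² × 107×10⁹ × 2.041×10^-6 / 5.222² = 7.904×10^4 N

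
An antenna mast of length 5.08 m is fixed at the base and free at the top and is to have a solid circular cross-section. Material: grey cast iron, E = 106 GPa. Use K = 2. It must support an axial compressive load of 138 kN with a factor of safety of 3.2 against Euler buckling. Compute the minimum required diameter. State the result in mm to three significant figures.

d ≈ 173 mm

Required P_cr = n·P = 3.2 × 138 = 441.6 kN
L_e = K·L = 2 × 5.08 = 10.16 m
Required I = P_cr·L_e²/(π²E) = 4.416×10^5 × 10.16² / (π² × 1.06×10^11) = 4.357×10^-5 m⁴
I_req = 4.357×10^7 mm⁴
Solid circle: I = πd⁴/64  ⇒  d = (64I/π)^(1/4) = (64×4.357×10^7/π)^(1/4) = 173 mm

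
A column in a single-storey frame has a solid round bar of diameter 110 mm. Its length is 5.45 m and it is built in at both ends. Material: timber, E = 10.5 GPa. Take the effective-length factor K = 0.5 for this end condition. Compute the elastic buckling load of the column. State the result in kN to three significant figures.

I = πd⁴/64 = π×110⁴/64 = 7.187×10^6 mm⁴
I = 7.187×10^6 mm⁴ = 7.187×10^-6 m⁴
Effective length L_e = K·L = 0.5 × 5.45 = 2.725 m
P_cr = π²EI / L_e² = π² × 10.5×10⁹ × 7.187×10^-6 / 2.725² = 1.003×10^5 N

P_cr ≈ 100 kN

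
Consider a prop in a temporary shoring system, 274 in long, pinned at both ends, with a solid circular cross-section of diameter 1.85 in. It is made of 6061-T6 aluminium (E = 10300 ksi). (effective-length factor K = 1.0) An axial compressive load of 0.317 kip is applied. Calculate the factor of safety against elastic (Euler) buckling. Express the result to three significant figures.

n ≈ 2.46

I = πd⁴/64 = π×1.85⁴/64 = 0.5750 in⁴
Effective length L_e = K·L = 1 × 274 = 274.0 in
P_cr = π²EI / L_e² = π² × 10300×10³ × 0.5750 / 274.0² = 778.6 lb
Factor of safety n = P_cr / P = 0.77856 / 0.317 = 2.46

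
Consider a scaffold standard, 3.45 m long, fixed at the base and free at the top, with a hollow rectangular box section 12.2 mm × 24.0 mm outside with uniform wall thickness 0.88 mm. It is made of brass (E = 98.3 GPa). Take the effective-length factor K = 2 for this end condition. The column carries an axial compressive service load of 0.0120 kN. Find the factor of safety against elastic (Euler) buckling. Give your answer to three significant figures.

n ≈ 2.59

Inner dimensions: h_i = 24.0 − 2×0.88 = 22.24 mm, b_i = 12.2 − 2×0.88 = 10.44 mm
Weak-axis I_min = (h_o·b_o³ − h_i·b_i³)/12 with b_o = 12.2, b_i = 10.44 mm (shorter outer/inner sides).
I_min = (24.0×12.2³ − 22.24×10.44³)/12 = 1.523×10^3 mm⁴
I = 1.523×10^3 mm⁴ = 1.523×10^-9 m⁴
Effective length L_e = K·L = 2 × 3.45 = 6.900 m
P_cr = π²EI / L_e² = π² × 98.3×10⁹ × 1.523×10^-9 / 6.900² = 31.03 N
Factor of safety n = P_cr / P = 0.031031 / 0.0120 = 2.59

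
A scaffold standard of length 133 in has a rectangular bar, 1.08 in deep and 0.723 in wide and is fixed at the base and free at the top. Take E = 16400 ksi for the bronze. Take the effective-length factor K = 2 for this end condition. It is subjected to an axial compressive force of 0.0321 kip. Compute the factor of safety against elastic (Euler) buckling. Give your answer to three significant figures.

n ≈ 2.42

Buckling occurs about the weak axis: I_min = h·b³/12 with b = 0.723 in (the shorter side).
I_min = 1.08×0.723³/12 = 3.401×10^-2 in⁴
Effective length L_e = K·L = 2 × 133 = 266.0 in
P_cr = π²EI / L_e² = π² × 16400×10³ × 3.401×10^-2 / 266.0² = 77.81 lb
Factor of safety n = P_cr / P = 0.077810 / 0.0321 = 2.42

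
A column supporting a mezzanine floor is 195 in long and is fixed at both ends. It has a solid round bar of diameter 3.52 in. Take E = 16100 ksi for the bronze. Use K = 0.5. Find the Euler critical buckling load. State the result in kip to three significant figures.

P_cr ≈ 126 kip

I = πd⁴/64 = π×3.52⁴/64 = 7.536 in⁴
Effective length L_e = K·L = 0.5 × 195 = 97.50 in
P_cr = π²EI / L_e² = π² × 16100×10³ × 7.536 / 97.50² = 1.260×10^5 lb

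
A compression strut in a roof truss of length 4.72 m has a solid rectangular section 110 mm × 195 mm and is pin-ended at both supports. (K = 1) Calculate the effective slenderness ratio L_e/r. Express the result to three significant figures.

λ ≈ 149

Buckling occurs about the weak axis: I_min = h·b³/12 with b = 110 mm (the shorter side).
I_min = 195×110³/12 = 2.163×10^7 mm⁴
A = 2.145×10^4 mm²;  r_min = √(I/A) = √(2.163×10^7/2.145×10^4) = 31.75 mm
L_e = K·L = 1 × 4.72 m = 4.720 m = 4720.0 mm
λ = L_e / r_min = 4720.0 / 31.75 = 149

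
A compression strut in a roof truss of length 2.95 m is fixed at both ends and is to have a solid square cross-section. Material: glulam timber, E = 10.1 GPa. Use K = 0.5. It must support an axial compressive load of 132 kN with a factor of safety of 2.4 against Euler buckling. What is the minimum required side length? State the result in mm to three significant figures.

a ≈ 95.4 mm

Required P_cr = n·P = 2.4 × 132 = 316.8 kN
L_e = K·L = 0.5 × 2.95 = 1.475 m
Required I = P_cr·L_e²/(π²E) = 3.168×10^5 × 1.475² / (π² × 1.01×10^10) = 6.914×10^-6 m⁴
I_req = 6.914×10^6 mm⁴
Solid square: I = a⁴/12  ⇒  a = (12I)^(1/4) = (12×6.914×10^6)^(1/4) = 95.4 mm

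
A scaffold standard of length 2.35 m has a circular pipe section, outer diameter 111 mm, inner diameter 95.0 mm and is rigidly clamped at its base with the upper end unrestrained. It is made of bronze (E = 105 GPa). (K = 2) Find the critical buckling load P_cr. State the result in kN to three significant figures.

d_o = 111 mm, d_i = 95.0 mm
I = π(d_o⁴ − d_i⁴)/64 = π(111⁴ − 95.00⁴)/64 = 3.454×10^6 mm⁴
I = 3.454×10^6 mm⁴ = 3.454×10^-6 m⁴
Effective length L_e = K·L = 2 × 2.35 = 4.700 m
P_cr = π²EI / L_e² = π² × 105×10⁹ × 3.454×10^-6 / 4.700² = 1.620×10^5 N

P_cr ≈ 162 kN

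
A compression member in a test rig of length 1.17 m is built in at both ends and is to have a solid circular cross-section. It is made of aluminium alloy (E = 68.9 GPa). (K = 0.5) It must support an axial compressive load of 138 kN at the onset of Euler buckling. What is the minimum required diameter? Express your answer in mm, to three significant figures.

d ≈ 34.5 mm

L_e = K·L = 0.5 × 1.17 = 0.5850 m
Required I = P_cr·L_e²/(π²E) = 1.380×10^5 × 0.5850² / (π² × 6.89×10^10) = 6.945×10^-8 m⁴
I_req = 6.945×10^4 mm⁴
Solid circle: I = πd⁴/64  ⇒  d = (64I/π)^(1/4) = (64×6.945×10^4/π)^(1/4) = 34.5 mm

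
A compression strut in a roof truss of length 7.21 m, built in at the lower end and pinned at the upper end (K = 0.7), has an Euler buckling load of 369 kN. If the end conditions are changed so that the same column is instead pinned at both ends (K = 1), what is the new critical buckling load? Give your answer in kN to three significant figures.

P_cr ∝ 1/K², so P_cr,new = P_cr,old × (K_old/K_new)² = 369 × (0.7/1)²
= 369 × 0.4900 = 181 kN

P_cr ≈ 181 kN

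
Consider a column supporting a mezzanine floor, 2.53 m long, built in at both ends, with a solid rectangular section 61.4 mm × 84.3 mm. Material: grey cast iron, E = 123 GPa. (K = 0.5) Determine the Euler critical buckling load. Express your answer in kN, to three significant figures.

P_cr ≈ 1230 kN

Buckling occurs about the weak axis: I_min = h·b³/12 with b = 61.4 mm (the shorter side).
I_min = 84.3×61.4³/12 = 1.626×10^6 mm⁴
I = 1.626×10^6 mm⁴ = 1.626×10^-6 m⁴
Effective length L_e = K·L = 0.5 × 2.53 = 1.265 m
P_cr = π²EI / L_e² = π² × 123×10⁹ × 1.626×10^-6 / 1.265² = 1.234×10^6 N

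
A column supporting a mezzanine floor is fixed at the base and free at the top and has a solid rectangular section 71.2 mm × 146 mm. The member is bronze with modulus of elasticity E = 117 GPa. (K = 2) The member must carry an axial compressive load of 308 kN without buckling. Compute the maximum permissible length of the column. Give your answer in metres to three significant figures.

Buckling occurs about the weak axis: I_min = h·b³/12 with b = 71.2 mm (the shorter side).
I_min = 146×71.2³/12 = 4.391×10^6 mm⁴
I = 4.391×10^-6 m⁴
At the buckling limit P_cr = P = 3.080×10^5 N
From P_cr = π²EI/(K·L)²:  L = (1/K)·√(π²EI/P_cr) = (1/2)·√(π²×1.17×10^11×4.391×10^-6/3.080×10^5)
L = 2.03 m

L_max ≈ 2.03 m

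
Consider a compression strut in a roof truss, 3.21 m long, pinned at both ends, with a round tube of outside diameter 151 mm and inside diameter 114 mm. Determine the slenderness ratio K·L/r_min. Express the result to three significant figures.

λ ≈ 67.9

d_o = 151 mm, d_i = 114 mm
I = π(d_o⁴ − d_i⁴)/64 = π(151⁴ − 114.0⁴)/64 = 1.723×10^7 mm⁴
A = 7.701×10^3 mm²;  r_min = √(I/A) = √(1.723×10^7/7.701×10^3) = 47.30 mm
L_e = K·L = 1 × 3.21 m = 3.210 m = 3210.0 mm
λ = L_e / r_min = 3210.0 / 47.30 = 67.9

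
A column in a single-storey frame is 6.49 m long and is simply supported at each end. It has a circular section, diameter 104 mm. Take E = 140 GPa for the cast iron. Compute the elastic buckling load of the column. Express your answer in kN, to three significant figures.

I = πd⁴/64 = π×104⁴/64 = 5.743×10^6 mm⁴
I = 5.743×10^6 mm⁴ = 5.743×10^-6 m⁴
Effective length L_e = K·L = 1 × 6.49 = 6.490 m
P_cr = π²EI / L_e² = π² × 140×10⁹ × 5.743×10^-6 / 6.490² = 1.884×10^5 N

P_cr ≈ 188 kN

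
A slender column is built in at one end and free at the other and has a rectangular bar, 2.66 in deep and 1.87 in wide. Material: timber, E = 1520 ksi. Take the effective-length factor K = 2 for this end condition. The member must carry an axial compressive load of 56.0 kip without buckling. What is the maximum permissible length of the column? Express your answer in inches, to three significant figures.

L_max ≈ 9.85 in

Buckling occurs about the weak axis: I_min = h·b³/12 with b = 1.87 in (the shorter side).
I_min = 2.66×1.87³/12 = 1.450 in⁴
At the buckling limit P_cr = P = 5.600×10^4 lb
From P_cr = π²EI/(K·L)²:  L = (1/K)·√(π²EI/P_cr) = (1/2)·√(π²×1.52×10^6×1.450/5.600×10^4)
L = 9.85 in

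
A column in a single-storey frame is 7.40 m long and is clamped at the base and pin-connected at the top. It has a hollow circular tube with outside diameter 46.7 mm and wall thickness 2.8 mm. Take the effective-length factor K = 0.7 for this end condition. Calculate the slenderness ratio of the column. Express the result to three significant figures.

Inner diameter d_i = 46.7 − 2×2.8 = 41.10 mm
I = π(d_o⁴ − d_i⁴)/64 = π(46.7⁴ − 41.10⁴)/64 = 9.341×10^4 mm⁴
A = 386.2 mm²;  r_min = √(I/A) = √(9.341×10^4/386.2) = 15.55 mm
L_e = K·L = 0.7 × 7.40 m = 5.180 m = 5180.0 mm
λ = L_e / r_min = 5180.0 / 15.55 = 333

λ ≈ 333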